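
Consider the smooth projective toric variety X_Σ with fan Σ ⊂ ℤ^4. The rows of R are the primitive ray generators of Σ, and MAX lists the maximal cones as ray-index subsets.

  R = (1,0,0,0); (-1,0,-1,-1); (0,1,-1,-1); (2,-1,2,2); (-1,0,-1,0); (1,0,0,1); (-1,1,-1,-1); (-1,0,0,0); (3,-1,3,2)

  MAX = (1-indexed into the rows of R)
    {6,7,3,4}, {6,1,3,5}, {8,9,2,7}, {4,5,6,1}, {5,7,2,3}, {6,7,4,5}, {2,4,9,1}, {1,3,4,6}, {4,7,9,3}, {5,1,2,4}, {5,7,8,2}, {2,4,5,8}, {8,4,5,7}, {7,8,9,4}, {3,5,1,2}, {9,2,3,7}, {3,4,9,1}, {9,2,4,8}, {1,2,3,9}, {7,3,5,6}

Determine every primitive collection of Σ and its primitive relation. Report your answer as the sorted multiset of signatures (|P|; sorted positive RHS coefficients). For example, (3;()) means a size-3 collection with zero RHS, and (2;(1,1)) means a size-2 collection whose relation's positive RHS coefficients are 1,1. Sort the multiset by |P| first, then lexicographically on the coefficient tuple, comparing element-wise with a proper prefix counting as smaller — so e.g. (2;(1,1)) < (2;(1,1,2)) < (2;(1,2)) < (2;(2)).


Δ(Σ) — 9 vertices, 10 min non-faces:

  {1,8}:  v_{1} + v_{8} = 0  so sig = (2;())
  {1,7}:  v_{1} + v_{7} = v_{3}  so sig = (2;(1))
  {3,8}:  v_{3} + v_{8} = v_{7}  so sig = (2;(1))
  {5,9}:  v_{5} + v_{9} = v_{4}  so sig = (2;(1))
  {2,6}:  v_{2} + v_{6} = v_{1} + v_{5}  so sig = (2;(1,1))
  {6,8}:  v_{6} + v_{8} = v_{4} + v_{5} + v_{7}  so sig = (2;(1,1,1))
  {6,9}:  v_{6} + v_{9} = v_{3} + 2·v_{4}  so sig = (2;(1,2))
  {2,4,7}:  v_{2} + v_{4} + v_{7} = 0  so sig = (3;())
  {2,3,4}:  v_{2} + v_{3} + v_{4} = v_{1}  so sig = (3;(1))
  {3,4,5}:  v_{3} + v_{4} + v_{5} = v_{6}  so sig = (3;(1))

so the primitive-relation signature multiset is
    |P|=2: 7 collections, coeffs (), (1), (1), (1), (1,1), (1,1,1), (1,2)
    |P|=3: 3 collections, coeffs (), (1), (1)


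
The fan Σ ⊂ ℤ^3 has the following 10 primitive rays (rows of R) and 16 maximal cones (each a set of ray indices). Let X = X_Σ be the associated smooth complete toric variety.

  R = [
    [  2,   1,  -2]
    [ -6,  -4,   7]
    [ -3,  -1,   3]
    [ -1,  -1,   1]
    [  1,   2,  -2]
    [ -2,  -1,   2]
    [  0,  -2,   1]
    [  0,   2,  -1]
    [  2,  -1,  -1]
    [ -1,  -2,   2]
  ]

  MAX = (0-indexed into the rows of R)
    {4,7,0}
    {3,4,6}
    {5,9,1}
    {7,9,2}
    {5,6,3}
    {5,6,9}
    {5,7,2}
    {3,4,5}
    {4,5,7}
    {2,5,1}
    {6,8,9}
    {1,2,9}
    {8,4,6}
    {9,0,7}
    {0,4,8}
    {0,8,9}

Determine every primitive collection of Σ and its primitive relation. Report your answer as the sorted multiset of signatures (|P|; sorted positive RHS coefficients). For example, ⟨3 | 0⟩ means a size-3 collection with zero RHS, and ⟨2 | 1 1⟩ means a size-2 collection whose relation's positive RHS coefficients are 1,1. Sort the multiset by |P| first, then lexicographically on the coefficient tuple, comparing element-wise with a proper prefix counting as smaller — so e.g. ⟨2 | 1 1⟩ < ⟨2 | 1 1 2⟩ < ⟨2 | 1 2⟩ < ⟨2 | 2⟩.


The 24 primitive collections of Σ (r=10, n=3):

  • {0,5}:  v_{0} + v_{5} = 0  so sig = ⟨2 | 0⟩
  • {4,9}:  v_{4} + v_{9} = 0  so sig = ⟨2 | 0⟩
  • {6,7}:  v_{6} + v_{7} = 0  so sig = ⟨2 | 0⟩
  • {0,6}:  v_{0} + v_{6} = v_{8}  so sig = ⟨2 | 1⟩
  • {2,8}:  v_{2} + v_{8} = v_{9}  so sig = ⟨2 | 1⟩
  • {5,8}:  v_{5} + v_{8} = v_{6}  so sig = ⟨2 | 1⟩
  • {7,8}:  v_{7} + v_{8} = v_{0}  so sig = ⟨2 | 1⟩
  • {0,1}:  v_{0} + v_{1} = v_{2} + v_{9}  so sig = ⟨2 | 1 1⟩
  • {0,2}:  v_{0} + v_{2} = v_{7} + v_{9}  so sig = ⟨2 | 1 1⟩
  • {0,3}:  v_{0} + v_{3} = v_{4} + v_{6}  so sig = ⟨2 | 1 1⟩
  • {1,4}:  v_{1} + v_{4} = v_{2} + v_{5}  so sig = ⟨2 | 1 1⟩
  • {2,4}:  v_{2} + v_{4} = v_{5} + v_{7}  so sig = ⟨2 | 1 1⟩
  • {2,6}:  v_{2} + v_{6} = v_{5} + v_{9}  so sig = ⟨2 | 1 1⟩
  • {3,7}:  v_{3} + v_{7} = v_{4} + v_{5}  so sig = ⟨2 | 1 1⟩
  • {3,9}:  v_{3} + v_{9} = v_{5} + v_{6}  so sig = ⟨2 | 1 1⟩
  • {1,8}:  v_{1} + v_{8} = v_{5} + 2·v_{9}  so sig = ⟨2 | 1 2⟩
  • {3,8}:  v_{3} + v_{8} = v_{4} + 2·v_{6}  so sig = ⟨2 | 1 2⟩
  • {1,3}:  v_{1} + v_{3} = 3·v_{5} + v_{9}  so sig = ⟨2 | 1 3⟩
  • {1,7}:  v_{1} + v_{7} = 2·v_{2}  so sig = ⟨2 | 2⟩
  • {2,3}:  v_{2} + v_{3} = 2·v_{5}  so sig = ⟨2 | 2⟩
  • {1,6}:  v_{1} + v_{6} = 2·v_{5} + 2·v_{9}  so sig = ⟨2 | 2 2⟩
  • {2,5,9}:  v_{2} + v_{5} + v_{9} = v_{1}  so sig = ⟨3 | 1⟩
  • {4,5,6}:  v_{4} + v_{5} + v_{6} = v_{3}  so sig = ⟨3 | 1⟩
  • {5,7,9}:  v_{5} + v_{7} + v_{9} = v_{2}  so sig = ⟨3 | 1⟩

Hence PRS(X_Σ) =
[⟨2 | 0⟩, ⟨2 | 0⟩, ⟨2 | 0⟩, ⟨2 | 1⟩, ⟨2 | 1⟩, ⟨2 | 1⟩, ⟨2 | 1⟩, ⟨2 | 1 1⟩, ⟨2 | 1 1⟩, ⟨2 | 1 1⟩, ⟨2 | 1 1⟩, ⟨2 | 1 1⟩, ⟨2 | 1 1⟩, ⟨2 | 1 1⟩, ⟨2 | 1 1⟩, ⟨2 | 1 2⟩, ⟨2 | 1 2⟩, ⟨2 | 1 3⟩, ⟨2 | 2⟩, ⟨2 | 2⟩, ⟨2 | 2 2⟩, ⟨3 | 1⟩, ⟨3 | 1⟩, ⟨3 | 1⟩]


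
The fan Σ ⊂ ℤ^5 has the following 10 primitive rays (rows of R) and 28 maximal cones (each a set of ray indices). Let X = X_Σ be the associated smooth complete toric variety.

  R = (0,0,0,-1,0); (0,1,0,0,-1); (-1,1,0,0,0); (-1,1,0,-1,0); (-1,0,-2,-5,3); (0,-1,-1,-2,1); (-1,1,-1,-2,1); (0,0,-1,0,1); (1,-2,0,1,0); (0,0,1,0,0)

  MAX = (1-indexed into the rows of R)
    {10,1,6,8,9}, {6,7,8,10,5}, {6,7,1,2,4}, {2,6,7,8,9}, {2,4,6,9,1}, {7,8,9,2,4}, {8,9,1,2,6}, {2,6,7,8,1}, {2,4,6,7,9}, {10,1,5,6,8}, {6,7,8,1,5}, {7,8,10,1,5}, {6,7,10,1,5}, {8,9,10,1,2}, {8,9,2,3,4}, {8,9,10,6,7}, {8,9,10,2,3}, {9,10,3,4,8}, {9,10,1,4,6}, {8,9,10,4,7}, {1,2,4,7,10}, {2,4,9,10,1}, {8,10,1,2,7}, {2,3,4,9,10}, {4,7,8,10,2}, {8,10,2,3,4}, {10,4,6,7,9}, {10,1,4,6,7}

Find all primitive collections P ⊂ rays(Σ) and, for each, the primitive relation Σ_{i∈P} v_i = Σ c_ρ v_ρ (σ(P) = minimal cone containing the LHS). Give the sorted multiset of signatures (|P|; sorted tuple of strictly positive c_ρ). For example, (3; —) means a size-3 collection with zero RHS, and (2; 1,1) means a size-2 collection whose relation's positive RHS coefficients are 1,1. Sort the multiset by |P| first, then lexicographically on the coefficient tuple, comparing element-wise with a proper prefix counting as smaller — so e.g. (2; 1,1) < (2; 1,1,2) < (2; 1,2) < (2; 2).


14 collections generate NE(X_Σ); each relation:

  P={1,3}:  v_{1} + v_{3} = v_{4} — sig = (2; 1)
  P={3,6}:  v_{3} + v_{6} = v_{4} + v_{7} + v_{9} — sig = (2; 1,1,1)
  P={4,5}:  v_{4} + v_{5} = v_{6} + 2·v_{7} + v_{10} — sig = (2; 1,1,2)
  P={5,9}:  v_{5} + v_{9} = 2·v_{6} + v_{8} + v_{10} — sig = (2; 1,1,2)
  P={2,5}:  v_{2} + v_{5} = 3·v_{1} + v_{7} + v_{8} — sig = (2; 1,1,3)
  P={3,5}:  v_{3} + v_{5} = 3·v_{7} + v_{9} + v_{10} — sig = (2; 1,1,3)
  P={3,7}:  v_{3} + v_{7} = 2·v_{4} + v_{8} — sig = (2; 1,2)
  P={1,4,8}:  v_{1} + v_{4} + v_{8} = v_{7} — sig = (3; 1)
  P={1,7,9}:  v_{1} + v_{7} + v_{9} = v_{6} — sig = (3; 1)
  P={4,6,8}:  v_{4} + v_{6} + v_{8} = 2·v_{7} + v_{9} — sig = (3; 1,2)
  P={2,6,10}:  v_{2} + v_{6} + v_{10} = 2·v_{1} — sig = (3; 2)
  P={2,7,9,10}:  v_{2} + v_{7} + v_{9} + v_{10} = v_{1} — sig = (4; 1)
  P={2,4,8,9,10}:  v_{2} + v_{4} + v_{8} + v_{9} + v_{10} = 0 — sig = (5; —)
  P={1,6,7,8,10}:  v_{1} + v_{6} + v_{7} + v_{8} + v_{10} = v_{5} — sig = (5; 1)

Sorted signature multiset PRS(X):
{ (2; 1),  (2; 1,1,1),  (2; 1,1,2) ×2,  (2; 1,1,3) ×2,  (2; 1,2),  (3; 1) ×2,  (3; 1,2),  (3; 2),  (4; 1),  (5; —),  (5; 1) }


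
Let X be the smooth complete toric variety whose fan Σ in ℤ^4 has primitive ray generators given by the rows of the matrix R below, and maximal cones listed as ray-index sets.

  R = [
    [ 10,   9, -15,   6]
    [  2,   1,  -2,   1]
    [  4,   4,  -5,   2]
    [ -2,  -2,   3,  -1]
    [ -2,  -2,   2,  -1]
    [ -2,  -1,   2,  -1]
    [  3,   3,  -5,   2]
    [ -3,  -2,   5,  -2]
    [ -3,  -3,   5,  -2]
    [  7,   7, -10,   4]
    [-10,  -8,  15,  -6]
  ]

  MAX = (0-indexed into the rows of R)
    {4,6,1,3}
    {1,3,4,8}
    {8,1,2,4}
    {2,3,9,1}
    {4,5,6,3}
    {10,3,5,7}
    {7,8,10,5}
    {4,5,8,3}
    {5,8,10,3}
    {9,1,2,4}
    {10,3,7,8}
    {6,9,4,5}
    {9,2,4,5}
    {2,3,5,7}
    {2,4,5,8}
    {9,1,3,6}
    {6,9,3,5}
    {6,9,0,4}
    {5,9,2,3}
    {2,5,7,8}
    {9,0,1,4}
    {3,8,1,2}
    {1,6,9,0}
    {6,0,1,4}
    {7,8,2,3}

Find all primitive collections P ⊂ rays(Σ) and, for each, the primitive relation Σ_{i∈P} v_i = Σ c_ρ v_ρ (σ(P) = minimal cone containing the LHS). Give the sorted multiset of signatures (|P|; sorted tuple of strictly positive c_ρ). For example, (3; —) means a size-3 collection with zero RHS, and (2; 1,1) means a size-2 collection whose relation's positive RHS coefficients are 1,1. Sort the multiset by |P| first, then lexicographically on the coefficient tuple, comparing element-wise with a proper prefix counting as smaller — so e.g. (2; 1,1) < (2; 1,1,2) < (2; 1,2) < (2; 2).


24 collections generate NE(X_Σ); each relation:

  P={1,5}:  v_{1} + v_{5} = 0 — sig = (2; —)
  P={6,8}:  v_{6} + v_{8} = 0 — sig = (2; —)
  P={0,7}:  v_{0} + v_{7} = v_{9} — sig = (2; 1)
  P={2,6}:  v_{2} + v_{6} = v_{9} — sig = (2; 1)
  P={8,9}:  v_{8} + v_{9} = v_{2} — sig = (2; 1)
  P={4,7}:  v_{4} + v_{7} = v_{5} + v_{8} — sig = (2; 1,1)
  P={0,5}:  v_{0} + v_{5} = v_{4} + v_{6} + v_{9} — sig = (2; 1,1,1)
  P={0,8}:  v_{0} + v_{8} = v_{1} + v_{4} + v_{9} — sig = (2; 1,1,1)
  P={0,10}:  v_{0} + v_{10} = v_{2} + v_{3} + v_{5} — sig = (2; 1,1,1)
  P={1,7}:  v_{1} + v_{7} = v_{2} + v_{3} + v_{8} — sig = (2; 1,1,1)
  P={1,10}:  v_{1} + v_{10} = v_{3} + v_{7} + v_{8} — sig = (2; 1,1,1)
  P={6,7}:  v_{6} + v_{7} = v_{2} + v_{3} + v_{5} — sig = (2; 1,1,1)
  P={6,10}:  v_{6} + v_{10} = v_{3} + v_{5} + v_{7} — sig = (2; 1,1,1)
  P={9,10}:  v_{9} + v_{10} = v_{2} + v_{3} + v_{5} + v_{7} — sig = (2; 1,1,1,1)
  P={0,2}:  v_{0} + v_{2} = v_{1} + v_{4} + 2·v_{9} — sig = (2; 1,1,2)
  P={7,9}:  v_{7} + v_{9} = 2·v_{2} + v_{3} + v_{5} — sig = (2; 1,1,2)
  P={0,3}:  v_{0} + v_{3} = v_{1} + 2·v_{6} — sig = (2; 1,2)
  P={4,10}:  v_{4} + v_{10} = v_{3} + 2·v_{5} + 2·v_{8} — sig = (2; 1,2,2)
  P={2,10}:  v_{2} + v_{10} = 2·v_{7} — sig = (2; 2)
  P={2,3,4}:  v_{2} + v_{3} + v_{4} = 0 — sig = (3; —)
  P={3,4,9}:  v_{3} + v_{4} + v_{9} = v_{6} — sig = (3; 1)
  P={1,4,6,9}:  v_{1} + v_{4} + v_{6} + v_{9} = v_{0} — sig = (4; 1)
  P={2,3,5,8}:  v_{2} + v_{3} + v_{5} + v_{8} = v_{7} — sig = (4; 1)
  P={3,5,7,8}:  v_{3} + v_{5} + v_{7} + v_{8} = v_{10} — sig = (4; 1)

Signatures (|P|; sorted positive RHS coefficients), sorted:
[(2; —), (2; —), (2; 1), (2; 1), (2; 1), (2; 1,1), (2; 1,1,1), (2; 1,1,1), (2; 1,1,1), (2; 1,1,1), (2; 1,1,1), (2; 1,1,1), (2; 1,1,1), (2; 1,1,1,1), (2; 1,1,2), (2; 1,1,2), (2; 1,2), (2; 1,2,2), (2; 2), (3; —), (3; 1), (4; 1), (4; 1), (4; 1)]


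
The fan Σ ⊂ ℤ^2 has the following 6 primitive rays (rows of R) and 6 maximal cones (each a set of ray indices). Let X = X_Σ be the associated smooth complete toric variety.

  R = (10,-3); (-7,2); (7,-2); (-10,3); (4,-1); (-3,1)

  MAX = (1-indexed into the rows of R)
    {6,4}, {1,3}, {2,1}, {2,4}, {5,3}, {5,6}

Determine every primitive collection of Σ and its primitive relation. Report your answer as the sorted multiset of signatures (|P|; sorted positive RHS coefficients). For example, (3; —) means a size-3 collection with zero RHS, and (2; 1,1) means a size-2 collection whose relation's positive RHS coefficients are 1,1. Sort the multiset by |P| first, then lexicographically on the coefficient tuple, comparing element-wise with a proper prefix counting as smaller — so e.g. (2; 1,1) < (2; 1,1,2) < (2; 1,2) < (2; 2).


9 collections generate NE(X_Σ); each relation:

  {1,4}:  v_{1} + v_{4} = 0  so sig = (2; —)
  {2,3}:  v_{2} + v_{3} = 0  so sig = (2; —)
  {1,6}:  v_{1} + v_{6} = v_{3}  so sig = (2; 1)
  {2,5}:  v_{2} + v_{5} = v_{6}  so sig = (2; 1)
  {2,6}:  v_{2} + v_{6} = v_{4}  so sig = (2; 1)
  {3,4}:  v_{3} + v_{4} = v_{6}  so sig = (2; 1)
  {3,6}:  v_{3} + v_{6} = v_{5}  so sig = (2; 1)
  {1,5}:  v_{1} + v_{5} = 2·v_{3}  so sig = (2; 2)
  {4,5}:  v_{4} + v_{5} = 2·v_{6}  so sig = (2; 2)

so the primitive-relation signature multiset is
{ (2; —) ×2,  (2; 1) ×5,  (2; 2) ×2 }


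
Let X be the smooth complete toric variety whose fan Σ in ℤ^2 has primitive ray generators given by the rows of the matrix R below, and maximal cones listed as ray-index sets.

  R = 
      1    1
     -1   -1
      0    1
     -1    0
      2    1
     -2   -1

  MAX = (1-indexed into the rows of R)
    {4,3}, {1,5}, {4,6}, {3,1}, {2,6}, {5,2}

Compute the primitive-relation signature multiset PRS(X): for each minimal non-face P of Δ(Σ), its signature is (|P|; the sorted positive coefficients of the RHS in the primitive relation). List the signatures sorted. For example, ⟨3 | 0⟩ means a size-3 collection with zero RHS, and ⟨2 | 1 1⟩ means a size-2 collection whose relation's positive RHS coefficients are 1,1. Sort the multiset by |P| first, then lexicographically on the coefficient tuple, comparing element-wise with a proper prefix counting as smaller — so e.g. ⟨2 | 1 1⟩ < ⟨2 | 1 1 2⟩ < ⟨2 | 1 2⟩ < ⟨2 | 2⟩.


The 9 primitive collections of Σ (r=6, n=2):

  P = {1,2}:  v_{1} + v_{2} = 0  so sig = ⟨2 | 0⟩
  P = {5,6}:  v_{5} + v_{6} = 0  so sig = ⟨2 | 0⟩
  P = {1,4}:  v_{1} + v_{4} = v_{3}  so sig = ⟨2 | 1⟩
  P = {1,6}:  v_{1} + v_{6} = v_{4}  so sig = ⟨2 | 1⟩
  P = {2,3}:  v_{2} + v_{3} = v_{4}  so sig = ⟨2 | 1⟩
  P = {2,4}:  v_{2} + v_{4} = v_{6}  so sig = ⟨2 | 1⟩
  P = {4,5}:  v_{4} + v_{5} = v_{1}  so sig = ⟨2 | 1⟩
  P = {3,5}:  v_{3} + v_{5} = 2·v_{1}  so sig = ⟨2 | 2⟩
  P = {3,6}:  v_{3} + v_{6} = 2·v_{4}  so sig = ⟨2 | 2⟩

Hence PRS(X_Σ) =
    |P|=2: 9 collections, coeffs (), (), (1), (1), (1), (1), (1), (2), (2)


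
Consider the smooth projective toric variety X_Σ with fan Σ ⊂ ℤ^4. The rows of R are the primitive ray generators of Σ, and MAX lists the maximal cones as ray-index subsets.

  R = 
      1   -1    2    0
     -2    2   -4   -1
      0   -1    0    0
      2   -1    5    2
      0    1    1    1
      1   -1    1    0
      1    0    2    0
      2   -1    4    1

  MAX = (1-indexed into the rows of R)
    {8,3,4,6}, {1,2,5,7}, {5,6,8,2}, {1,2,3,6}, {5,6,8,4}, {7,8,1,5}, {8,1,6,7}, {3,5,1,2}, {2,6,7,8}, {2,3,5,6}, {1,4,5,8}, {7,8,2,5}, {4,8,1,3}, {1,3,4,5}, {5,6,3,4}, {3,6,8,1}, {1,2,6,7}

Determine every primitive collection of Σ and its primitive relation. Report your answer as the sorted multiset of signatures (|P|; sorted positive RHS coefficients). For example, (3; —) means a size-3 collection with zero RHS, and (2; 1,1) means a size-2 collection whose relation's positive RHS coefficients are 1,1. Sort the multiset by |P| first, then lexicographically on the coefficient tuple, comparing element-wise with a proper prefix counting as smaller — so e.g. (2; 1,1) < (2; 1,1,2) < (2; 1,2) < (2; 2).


Minimal non-faces — 9 found among 8 rays, 17 max cones:

  {2,4}:  v_{2} + v_{4} = v_{5}  ⟹  sig = (2; 1)
  {3,7}:  v_{3} + v_{7} = v_{1}  ⟹  sig = (2; 1)
  {4,7}:  v_{4} + v_{7} = v_{1} + v_{5} + v_{8}  ⟹  sig = (2; 1,1,1)
  {2,3,8}:  v_{2} + v_{3} + v_{8} = 0  ⟹  sig = (3; —)
  {1,2,8}:  v_{1} + v_{2} + v_{8} = v_{7}  ⟹  sig = (3; 1)
  {1,5,6}:  v_{1} + v_{5} + v_{6} = v_{8}  ⟹  sig = (3; 1)
  {3,5,8}:  v_{3} + v_{5} + v_{8} = v_{4}  ⟹  sig = (3; 1)
  {1,4,6}:  v_{1} + v_{4} + v_{6} = v_{3} + 2·v_{8}  ⟹  sig = (3; 1,2)
  {5,6,7}:  v_{5} + v_{6} + v_{7} = v_{2} + 2·v_{8}  ⟹  sig = (3; 1,2)

Hence PRS(X_Σ) =
[(2; 1), (2; 1), (2; 1,1,1), (3; —), (3; 1), (3; 1), (3; 1), (3; 1,2), (3; 1,2)]


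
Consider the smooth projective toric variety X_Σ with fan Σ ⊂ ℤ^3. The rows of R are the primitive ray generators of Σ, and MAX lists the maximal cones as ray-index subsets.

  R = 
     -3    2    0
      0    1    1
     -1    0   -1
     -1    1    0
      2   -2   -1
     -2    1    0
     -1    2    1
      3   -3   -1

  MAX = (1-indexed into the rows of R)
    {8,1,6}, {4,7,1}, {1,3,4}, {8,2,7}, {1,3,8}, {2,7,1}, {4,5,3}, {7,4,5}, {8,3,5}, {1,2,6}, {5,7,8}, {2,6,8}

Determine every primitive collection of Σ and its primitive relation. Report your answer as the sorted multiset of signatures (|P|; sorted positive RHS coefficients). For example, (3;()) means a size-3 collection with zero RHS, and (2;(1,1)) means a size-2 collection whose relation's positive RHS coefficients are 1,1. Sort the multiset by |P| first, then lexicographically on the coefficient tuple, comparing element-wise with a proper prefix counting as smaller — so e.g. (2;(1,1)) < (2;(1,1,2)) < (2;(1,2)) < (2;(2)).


Primitive collections (12):

  P = {1,5}:  v_{1} + v_{5} = v_{3} ; sig = (2;(1))
  P = {2,3}:  v_{2} + v_{3} = v_{4} ; sig = (2;(1))
  P = {2,4}:  v_{2} + v_{4} = v_{7} ; sig = (2;(1))
  P = {4,6}:  v_{4} + v_{6} = v_{1} ; sig = (2;(1))
  P = {4,8}:  v_{4} + v_{8} = v_{5} ; sig = (2;(1))
  P = {2,5}:  v_{2} + v_{5} = v_{7} + v_{8} ; sig = (2;(1,1))
  P = {5,6}:  v_{5} + v_{6} = v_{1} + v_{8} ; sig = (2;(1,1))
  P = {6,7}:  v_{6} + v_{7} = v_{1} + v_{2} ; sig = (2;(1,1))
  P = {3,6}:  v_{3} + v_{6} = 2·v_{1} + v_{8} ; sig = (2;(1,2))
  P = {3,7}:  v_{3} + v_{7} = 2·v_{4} ; sig = (2;(2))
  P = {1,2,8}:  v_{1} + v_{2} + v_{8} = 0 ; sig = (3;())
  P = {1,7,8}:  v_{1} + v_{7} + v_{8} = v_{4} ; sig = (3;(1))

Hence PRS(X_Σ) =
    (2;(1))
    (2;(1))
    (2;(1))
    (2;(1))
    (2;(1))
    (2;(1,1))
    (2;(1,1))
    (2;(1,1))
    (2;(1,2))
    (2;(2))
    (3;())
    (3;(1))


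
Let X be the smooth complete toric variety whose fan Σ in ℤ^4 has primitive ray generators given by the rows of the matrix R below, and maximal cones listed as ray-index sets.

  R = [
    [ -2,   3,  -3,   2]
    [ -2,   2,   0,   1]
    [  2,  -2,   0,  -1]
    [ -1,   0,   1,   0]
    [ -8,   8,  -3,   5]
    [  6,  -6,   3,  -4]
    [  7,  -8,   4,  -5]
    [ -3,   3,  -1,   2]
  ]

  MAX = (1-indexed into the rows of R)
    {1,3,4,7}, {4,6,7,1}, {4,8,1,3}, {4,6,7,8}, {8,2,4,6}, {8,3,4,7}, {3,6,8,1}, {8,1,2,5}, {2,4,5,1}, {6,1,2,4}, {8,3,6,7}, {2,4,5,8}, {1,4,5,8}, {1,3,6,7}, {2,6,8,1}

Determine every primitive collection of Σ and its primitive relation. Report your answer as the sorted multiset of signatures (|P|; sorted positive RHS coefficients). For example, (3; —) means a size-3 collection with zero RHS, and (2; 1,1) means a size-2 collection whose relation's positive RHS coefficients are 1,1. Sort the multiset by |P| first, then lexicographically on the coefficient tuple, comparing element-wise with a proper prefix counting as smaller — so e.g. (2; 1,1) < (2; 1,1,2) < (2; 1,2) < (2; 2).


Σ has 9 primitive collections:

  P = {2,3}:  v_{2} + v_{3} = 0  →  sig = (2; —)
  P = {5,6}:  v_{5} + v_{6} = v_{2}  →  sig = (2; 1)
  P = {5,7}:  v_{5} + v_{7} = v_{4}  →  sig = (2; 1)
  P = {2,7}:  v_{2} + v_{7} = v_{4} + v_{6}  →  sig = (2; 1,1)
  P = {3,5}:  v_{3} + v_{5} = v_{1} + v_{4} + v_{8}  →  sig = (2; 1,1,1)
  P = {1,7,8}:  v_{1} + v_{7} + v_{8} = v_{3}  →  sig = (3; 1)
  P = {3,4,6}:  v_{3} + v_{4} + v_{6} = v_{7}  →  sig = (3; 1)
  P = {1,4,6,8}:  v_{1} + v_{4} + v_{6} + v_{8} = 0  →  sig = (4; —)
  P = {1,2,4,8}:  v_{1} + v_{2} + v_{4} + v_{8} = v_{5}  →  sig = (4; 1)

so the primitive-relation signature multiset is
[(2; —), (2; 1), (2; 1), (2; 1,1), (2; 1,1,1), (3; 1), (3; 1), (4; —), (4; 1)]


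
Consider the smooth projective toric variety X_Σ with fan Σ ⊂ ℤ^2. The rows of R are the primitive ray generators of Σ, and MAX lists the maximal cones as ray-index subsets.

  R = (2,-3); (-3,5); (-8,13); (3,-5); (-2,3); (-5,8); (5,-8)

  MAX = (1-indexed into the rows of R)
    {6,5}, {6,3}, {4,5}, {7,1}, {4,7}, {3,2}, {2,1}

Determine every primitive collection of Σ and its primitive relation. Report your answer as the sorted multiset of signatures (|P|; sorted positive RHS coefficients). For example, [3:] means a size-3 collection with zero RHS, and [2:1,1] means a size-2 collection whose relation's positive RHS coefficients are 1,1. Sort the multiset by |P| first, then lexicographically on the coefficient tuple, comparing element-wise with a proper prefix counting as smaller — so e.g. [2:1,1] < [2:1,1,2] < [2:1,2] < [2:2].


14 minimal non-faces of Δ(Σ) (on 7 rays):

  P = {1,5}:  v_{1} + v_{5} = 0  ⟹  sig = [2:]
  P = {2,4}:  v_{2} + v_{4} = 0  ⟹  sig = [2:]
  P = {6,7}:  v_{6} + v_{7} = 0  ⟹  sig = [2:]
  P = {1,4}:  v_{1} + v_{4} = v_{7}  ⟹  sig = [2:1]
  P = {1,6}:  v_{1} + v_{6} = v_{2}  ⟹  sig = [2:1]
  P = {2,5}:  v_{2} + v_{5} = v_{6}  ⟹  sig = [2:1]
  P = {2,6}:  v_{2} + v_{6} = v_{3}  ⟹  sig = [2:1]
  P = {2,7}:  v_{2} + v_{7} = v_{1}  ⟹  sig = [2:1]
  P = {3,4}:  v_{3} + v_{4} = v_{6}  ⟹  sig = [2:1]
  P = {3,7}:  v_{3} + v_{7} = v_{2}  ⟹  sig = [2:1]
  P = {4,6}:  v_{4} + v_{6} = v_{5}  ⟹  sig = [2:1]
  P = {5,7}:  v_{5} + v_{7} = v_{4}  ⟹  sig = [2:1]
  P = {1,3}:  v_{1} + v_{3} = 2·v_{2}  ⟹  sig = [2:2]
  P = {3,5}:  v_{3} + v_{5} = 2·v_{6}  ⟹  sig = [2:2]

Hence PRS(X_Σ) =
{ [2:] ×3,  [2:1] ×9,  [2:2] ×2 }


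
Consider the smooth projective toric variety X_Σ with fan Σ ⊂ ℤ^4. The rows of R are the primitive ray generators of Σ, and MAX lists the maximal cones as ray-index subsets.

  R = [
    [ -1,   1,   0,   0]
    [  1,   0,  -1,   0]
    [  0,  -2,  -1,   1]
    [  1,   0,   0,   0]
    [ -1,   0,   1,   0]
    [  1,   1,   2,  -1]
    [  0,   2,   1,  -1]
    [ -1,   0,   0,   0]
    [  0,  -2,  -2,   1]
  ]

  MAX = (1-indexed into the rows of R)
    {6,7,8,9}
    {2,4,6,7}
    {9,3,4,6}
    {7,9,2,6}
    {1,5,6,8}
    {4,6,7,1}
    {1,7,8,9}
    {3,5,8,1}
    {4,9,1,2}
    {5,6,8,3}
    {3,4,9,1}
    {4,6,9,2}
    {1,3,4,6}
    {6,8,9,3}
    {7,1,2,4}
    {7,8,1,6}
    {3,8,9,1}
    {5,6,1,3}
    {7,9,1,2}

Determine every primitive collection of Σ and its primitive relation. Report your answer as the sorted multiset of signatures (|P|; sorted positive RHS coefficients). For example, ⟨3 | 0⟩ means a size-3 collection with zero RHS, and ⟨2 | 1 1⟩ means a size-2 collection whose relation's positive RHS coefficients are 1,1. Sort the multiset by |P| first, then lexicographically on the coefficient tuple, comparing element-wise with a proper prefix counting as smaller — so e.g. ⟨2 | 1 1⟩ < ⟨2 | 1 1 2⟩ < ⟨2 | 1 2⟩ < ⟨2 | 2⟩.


12 collections generate NE(X_Σ); each relation:

  P = {2,5}:  v_{2} + v_{5} = 0  ⇒ sig = ⟨2 | 0⟩
  P = {3,7}:  v_{3} + v_{7} = 0  ⇒ sig = ⟨2 | 0⟩
  P = {4,8}:  v_{4} + v_{8} = 0  ⇒ sig = ⟨2 | 0⟩
  P = {2,3}:  v_{2} + v_{3} = v_{4} + v_{9}  ⇒ sig = ⟨2 | 1 1⟩
  P = {2,8}:  v_{2} + v_{8} = v_{7} + v_{9}  ⇒ sig = ⟨2 | 1 1⟩
  P = {5,9}:  v_{5} + v_{9} = v_{3} + v_{8}  ⇒ sig = ⟨2 | 1 1⟩
  P = {4,5}:  v_{4} + v_{5} = v_{1} + v_{3} + v_{6}  ⇒ sig = ⟨2 | 1 1 1⟩
  P = {5,7}:  v_{5} + v_{7} = v_{1} + v_{6} + v_{8}  ⇒ sig = ⟨2 | 1 1 1⟩
  P = {1,6,9}:  v_{1} + v_{6} + v_{9} = 0  ⇒ sig = ⟨3 | 0⟩
  P = {4,7,9}:  v_{4} + v_{7} + v_{9} = v_{2}  ⇒ sig = ⟨3 | 1⟩
  P = {1,2,6}:  v_{1} + v_{2} + v_{6} = v_{4} + v_{7}  ⇒ sig = ⟨3 | 1 1⟩
  P = {1,3,6,8}:  v_{1} + v_{3} + v_{6} + v_{8} = v_{5}  ⇒ sig = ⟨4 | 1⟩

Sorted signature multiset PRS(X):
[⟨2 | 0⟩, ⟨2 | 0⟩, ⟨2 | 0⟩, ⟨2 | 1 1⟩, ⟨2 | 1 1⟩, ⟨2 | 1 1⟩, ⟨2 | 1 1 1⟩, ⟨2 | 1 1 1⟩, ⟨3 | 0⟩, ⟨3 | 1⟩, ⟨3 | 1 1⟩, ⟨4 | 1⟩]


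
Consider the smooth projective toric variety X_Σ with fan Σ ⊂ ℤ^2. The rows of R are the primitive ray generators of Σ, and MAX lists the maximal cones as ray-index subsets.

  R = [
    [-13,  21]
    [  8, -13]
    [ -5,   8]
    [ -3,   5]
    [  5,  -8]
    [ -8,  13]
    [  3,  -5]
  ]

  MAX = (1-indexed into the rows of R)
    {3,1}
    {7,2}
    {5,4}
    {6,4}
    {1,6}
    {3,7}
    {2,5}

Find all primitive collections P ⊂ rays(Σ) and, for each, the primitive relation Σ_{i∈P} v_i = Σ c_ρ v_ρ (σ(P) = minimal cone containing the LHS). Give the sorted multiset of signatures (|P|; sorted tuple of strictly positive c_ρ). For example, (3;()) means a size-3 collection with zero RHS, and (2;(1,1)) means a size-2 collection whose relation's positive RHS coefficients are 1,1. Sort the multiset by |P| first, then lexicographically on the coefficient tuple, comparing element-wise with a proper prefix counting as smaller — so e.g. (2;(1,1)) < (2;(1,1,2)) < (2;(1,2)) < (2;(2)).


Δ(Σ) — 7 vertices, 14 min non-faces:

  {2,6}:  v_{2} + v_{6} = 0  so sig = (2;())
  {3,5}:  v_{3} + v_{5} = 0  so sig = (2;())
  {4,7}:  v_{4} + v_{7} = 0  so sig = (2;())
  {1,2}:  v_{1} + v_{2} = v_{3}  so sig = (2;(1))
  {1,5}:  v_{1} + v_{5} = v_{6}  so sig = (2;(1))
  {2,3}:  v_{2} + v_{3} = v_{7}  so sig = (2;(1))
  {2,4}:  v_{2} + v_{4} = v_{5}  so sig = (2;(1))
  {3,4}:  v_{3} + v_{4} = v_{6}  so sig = (2;(1))
  {3,6}:  v_{3} + v_{6} = v_{1}  so sig = (2;(1))
  {5,6}:  v_{5} + v_{6} = v_{4}  so sig = (2;(1))
  {5,7}:  v_{5} + v_{7} = v_{2}  so sig = (2;(1))
  {6,7}:  v_{6} + v_{7} = v_{3}  so sig = (2;(1))
  {1,4}:  v_{1} + v_{4} = 2·v_{6}  so sig = (2;(2))
  {1,7}:  v_{1} + v_{7} = 2·v_{3}  so sig = (2;(2))

Signatures (|P|; sorted positive RHS coefficients), sorted:
[(2;()), (2;()), (2;()), (2;(1)), (2;(1)), (2;(1)), (2;(1)), (2;(1)), (2;(1)), (2;(1)), (2;(1)), (2;(1)), (2;(2)), (2;(2))]


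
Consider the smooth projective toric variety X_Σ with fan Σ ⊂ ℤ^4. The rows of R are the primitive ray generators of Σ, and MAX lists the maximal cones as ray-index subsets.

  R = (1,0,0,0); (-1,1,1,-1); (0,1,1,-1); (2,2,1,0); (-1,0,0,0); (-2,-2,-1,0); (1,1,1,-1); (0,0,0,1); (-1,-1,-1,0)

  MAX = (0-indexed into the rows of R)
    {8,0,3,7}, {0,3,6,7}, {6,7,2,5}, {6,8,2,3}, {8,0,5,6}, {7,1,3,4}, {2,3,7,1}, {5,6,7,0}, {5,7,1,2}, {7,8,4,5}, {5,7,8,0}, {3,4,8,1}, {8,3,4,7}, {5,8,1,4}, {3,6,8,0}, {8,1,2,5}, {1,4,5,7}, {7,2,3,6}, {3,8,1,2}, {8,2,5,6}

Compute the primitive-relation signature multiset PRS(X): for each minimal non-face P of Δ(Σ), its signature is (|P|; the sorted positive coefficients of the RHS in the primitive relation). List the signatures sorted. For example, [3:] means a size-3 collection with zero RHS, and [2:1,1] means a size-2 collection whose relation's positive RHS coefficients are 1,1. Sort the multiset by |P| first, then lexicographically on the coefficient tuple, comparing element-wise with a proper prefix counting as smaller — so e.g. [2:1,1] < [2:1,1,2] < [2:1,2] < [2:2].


Δ(Σ) — 9 vertices, 10 min non-faces:

  P = {0,4}:  v_{0} + v_{4} = 0  ⇒ sig = [2:]
  P = {3,5}:  v_{3} + v_{5} = 0  ⇒ sig = [2:]
  P = {0,1}:  v_{0} + v_{1} = v_{2}  ⇒ sig = [2:1]
  P = {0,2}:  v_{0} + v_{2} = v_{6}  ⇒ sig = [2:1]
  P = {2,4}:  v_{2} + v_{4} = v_{1}  ⇒ sig = [2:1]
  P = {4,6}:  v_{4} + v_{6} = v_{2}  ⇒ sig = [2:1]
  P = {1,6}:  v_{1} + v_{6} = 2·v_{2}  ⇒ sig = [2:2]
  P = {6,7,8}:  v_{6} + v_{7} + v_{8} = 0  ⇒ sig = [3:]
  P = {2,7,8}:  v_{2} + v_{7} + v_{8} = v_{4}  ⇒ sig = [3:1]
  P = {1,7,8}:  v_{1} + v_{7} + v_{8} = 2·v_{4}  ⇒ sig = [3:2]

so the primitive-relation signature multiset is
{ [2:] ×2,  [2:1] ×4,  [2:2],  [3:],  [3:1],  [3:2] }


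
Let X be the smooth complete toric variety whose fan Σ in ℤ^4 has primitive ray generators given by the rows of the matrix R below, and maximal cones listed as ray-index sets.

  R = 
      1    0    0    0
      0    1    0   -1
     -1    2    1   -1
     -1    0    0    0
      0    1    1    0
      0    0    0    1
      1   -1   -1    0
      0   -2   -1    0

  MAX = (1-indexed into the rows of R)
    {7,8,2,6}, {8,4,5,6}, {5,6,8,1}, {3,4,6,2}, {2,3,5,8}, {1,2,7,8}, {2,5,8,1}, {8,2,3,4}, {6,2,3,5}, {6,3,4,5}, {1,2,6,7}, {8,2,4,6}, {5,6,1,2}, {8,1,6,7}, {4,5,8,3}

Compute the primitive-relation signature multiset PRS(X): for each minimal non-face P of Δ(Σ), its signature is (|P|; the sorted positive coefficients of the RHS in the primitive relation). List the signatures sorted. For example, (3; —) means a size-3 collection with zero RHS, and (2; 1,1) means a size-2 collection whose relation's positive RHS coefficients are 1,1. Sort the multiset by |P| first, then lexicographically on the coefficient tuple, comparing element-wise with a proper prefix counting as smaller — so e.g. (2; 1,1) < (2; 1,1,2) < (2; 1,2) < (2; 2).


Primitive collections (9):

  P = {1,4}:  v_{1} + v_{4} = 0  →  sig = (2; —)
  P = {3,7}:  v_{3} + v_{7} = v_{2}  →  sig = (2; 1)
  P = {5,7}:  v_{5} + v_{7} = v_{1}  →  sig = (2; 1)
  P = {1,3}:  v_{1} + v_{3} = v_{2} + v_{5}  →  sig = (2; 1,1)
  P = {4,7}:  v_{4} + v_{7} = v_{2} + v_{6} + v_{8}  →  sig = (2; 1,1,1)
  P = {2,4,5}:  v_{2} + v_{4} + v_{5} = v_{3}  →  sig = (3; 1)
  P = {3,6,8}:  v_{3} + v_{6} + v_{8} = v_{4}  →  sig = (3; 1)
  P = {2,5,6,8}:  v_{2} + v_{5} + v_{6} + v_{8} = 0  →  sig = (4; —)
  P = {1,2,6,8}:  v_{1} + v_{2} + v_{6} + v_{8} = v_{7}  →  sig = (4; 1)

so the primitive-relation signature multiset is
    |P|=2: 5 collections, coeffs (), (1), (1), (1,1), (1,1,1)
    |P|=3: 2 collections, coeffs (1), (1)
    |P|=4: 2 collections, coeffs (), (1)


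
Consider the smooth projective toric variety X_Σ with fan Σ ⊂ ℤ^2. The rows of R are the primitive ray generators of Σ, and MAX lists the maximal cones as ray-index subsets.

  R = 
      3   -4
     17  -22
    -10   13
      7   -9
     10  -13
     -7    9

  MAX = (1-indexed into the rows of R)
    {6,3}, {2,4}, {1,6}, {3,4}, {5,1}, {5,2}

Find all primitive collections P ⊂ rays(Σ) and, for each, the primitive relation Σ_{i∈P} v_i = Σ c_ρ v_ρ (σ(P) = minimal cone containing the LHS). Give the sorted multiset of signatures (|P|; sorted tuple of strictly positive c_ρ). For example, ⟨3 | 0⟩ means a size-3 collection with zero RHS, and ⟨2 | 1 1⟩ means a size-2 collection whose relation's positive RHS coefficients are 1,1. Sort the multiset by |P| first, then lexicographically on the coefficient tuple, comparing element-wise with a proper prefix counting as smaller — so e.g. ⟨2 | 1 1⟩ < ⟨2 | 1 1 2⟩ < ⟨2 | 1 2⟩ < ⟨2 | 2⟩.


Minimal non-faces — 9 found among 6 rays, 6 max cones:

  {3,5}:  v_{3} + v_{5} = 0 ; sig = ⟨2 | 0⟩
  {4,6}:  v_{4} + v_{6} = 0 ; sig = ⟨2 | 0⟩
  {1,3}:  v_{1} + v_{3} = v_{6} ; sig = ⟨2 | 1⟩
  {1,4}:  v_{1} + v_{4} = v_{5} ; sig = ⟨2 | 1⟩
  {2,3}:  v_{2} + v_{3} = v_{4} ; sig = ⟨2 | 1⟩
  {2,6}:  v_{2} + v_{6} = v_{5} ; sig = ⟨2 | 1⟩
  {4,5}:  v_{4} + v_{5} = v_{2} ; sig = ⟨2 | 1⟩
  {5,6}:  v_{5} + v_{6} = v_{1} ; sig = ⟨2 | 1⟩
  {1,2}:  v_{1} + v_{2} = 2·v_{5} ; sig = ⟨2 | 2⟩

Signatures (|P|; sorted positive RHS coefficients), sorted:
    ⟨2 | 0⟩
    ⟨2 | 0⟩
    ⟨2 | 1⟩
    ⟨2 | 1⟩
    ⟨2 | 1⟩
    ⟨2 | 1⟩
    ⟨2 | 1⟩
    ⟨2 | 1⟩
    ⟨2 | 2⟩


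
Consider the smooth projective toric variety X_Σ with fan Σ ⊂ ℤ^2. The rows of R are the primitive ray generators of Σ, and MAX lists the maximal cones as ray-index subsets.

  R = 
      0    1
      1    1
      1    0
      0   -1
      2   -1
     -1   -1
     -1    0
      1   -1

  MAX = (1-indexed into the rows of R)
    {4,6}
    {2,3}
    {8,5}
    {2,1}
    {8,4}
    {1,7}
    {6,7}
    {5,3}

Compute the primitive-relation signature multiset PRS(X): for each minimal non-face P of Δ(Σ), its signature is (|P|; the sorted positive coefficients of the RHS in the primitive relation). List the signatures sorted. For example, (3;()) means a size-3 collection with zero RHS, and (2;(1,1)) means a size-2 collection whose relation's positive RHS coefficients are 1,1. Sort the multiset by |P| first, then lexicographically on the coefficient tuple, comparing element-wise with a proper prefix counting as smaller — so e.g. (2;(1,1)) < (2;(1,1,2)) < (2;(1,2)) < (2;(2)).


|primitive collections| = 20. Relations:

  P = {1,4}:  v_{1} + v_{4} = 0  ⇒ sig = (2;())
  P = {2,6}:  v_{2} + v_{6} = 0  ⇒ sig = (2;())
  P = {3,7}:  v_{3} + v_{7} = 0  ⇒ sig = (2;())
  P = {1,3}:  v_{1} + v_{3} = v_{2}  ⇒ sig = (2;(1))
  P = {1,6}:  v_{1} + v_{6} = v_{7}  ⇒ sig = (2;(1))
  P = {1,8}:  v_{1} + v_{8} = v_{3}  ⇒ sig = (2;(1))
  P = {2,4}:  v_{2} + v_{4} = v_{3}  ⇒ sig = (2;(1))
  P = {2,7}:  v_{2} + v_{7} = v_{1}  ⇒ sig = (2;(1))
  P = {3,4}:  v_{3} + v_{4} = v_{8}  ⇒ sig = (2;(1))
  P = {3,6}:  v_{3} + v_{6} = v_{4}  ⇒ sig = (2;(1))
  P = {3,8}:  v_{3} + v_{8} = v_{5}  ⇒ sig = (2;(1))
  P = {4,7}:  v_{4} + v_{7} = v_{6}  ⇒ sig = (2;(1))
  P = {5,7}:  v_{5} + v_{7} = v_{8}  ⇒ sig = (2;(1))
  P = {7,8}:  v_{7} + v_{8} = v_{4}  ⇒ sig = (2;(1))
  P = {5,6}:  v_{5} + v_{6} = v_{4} + v_{8}  ⇒ sig = (2;(1,1))
  P = {1,5}:  v_{1} + v_{5} = 2·v_{3}  ⇒ sig = (2;(2))
  P = {2,8}:  v_{2} + v_{8} = 2·v_{3}  ⇒ sig = (2;(2))
  P = {4,5}:  v_{4} + v_{5} = 2·v_{8}  ⇒ sig = (2;(2))
  P = {6,8}:  v_{6} + v_{8} = 2·v_{4}  ⇒ sig = (2;(2))
  P = {2,5}:  v_{2} + v_{5} = 3·v_{3}  ⇒ sig = (2;(3))

Sorted signature multiset PRS(X):
    (2;())
    (2;())
    (2;())
    (2;(1))
    (2;(1))
    (2;(1))
    (2;(1))
    (2;(1))
    (2;(1))
    (2;(1))
    (2;(1))
    (2;(1))
    (2;(1))
    (2;(1))
    (2;(1,1))
    (2;(2))
    (2;(2))
    (2;(2))
    (2;(2))
    (2;(3))


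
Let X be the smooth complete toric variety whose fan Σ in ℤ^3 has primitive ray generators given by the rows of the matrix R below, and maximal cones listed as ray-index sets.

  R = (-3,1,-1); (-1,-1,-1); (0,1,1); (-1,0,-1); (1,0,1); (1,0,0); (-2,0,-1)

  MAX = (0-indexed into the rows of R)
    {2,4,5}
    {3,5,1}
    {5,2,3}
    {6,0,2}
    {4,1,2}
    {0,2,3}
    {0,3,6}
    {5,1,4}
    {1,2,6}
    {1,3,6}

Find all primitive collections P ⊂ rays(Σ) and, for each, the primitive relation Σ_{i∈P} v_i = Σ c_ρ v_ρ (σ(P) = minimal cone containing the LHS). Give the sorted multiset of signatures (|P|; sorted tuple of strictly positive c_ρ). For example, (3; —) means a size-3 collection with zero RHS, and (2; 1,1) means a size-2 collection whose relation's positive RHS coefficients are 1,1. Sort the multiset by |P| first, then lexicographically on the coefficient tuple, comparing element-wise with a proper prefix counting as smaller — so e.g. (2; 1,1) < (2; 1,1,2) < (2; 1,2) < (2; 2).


|primitive collections| = 9. Relations:

  • {3,4}:  v_{3} + v_{4} = 0 ; sig = (2; —)
  • {5,6}:  v_{5} + v_{6} = v_{3} ; sig = (2; 1)
  • {0,4}:  v_{0} + v_{4} = v_{2} + v_{6} ; sig = (2; 1,1)
  • {4,6}:  v_{4} + v_{6} = v_{1} + v_{2} ; sig = (2; 1,1)
  • {0,5}:  v_{0} + v_{5} = v_{2} + 2·v_{3} ; sig = (2; 1,2)
  • {0,1}:  v_{0} + v_{1} = 2·v_{6} ; sig = (2; 2)
  • {1,2,5}:  v_{1} + v_{2} + v_{5} = 0 ; sig = (3; —)
  • {1,2,3}:  v_{1} + v_{2} + v_{3} = v_{6} ; sig = (3; 1)
  • {2,3,6}:  v_{2} + v_{3} + v_{6} = v_{0} ; sig = (3; 1)

Signatures (|P|; sorted positive RHS coefficients), sorted:
    (2; —)
    (2; 1)
    (2; 1,1)
    (2; 1,1)
    (2; 1,2)
    (2; 2)
    (3; —)
    (3; 1)
    (3; 1)


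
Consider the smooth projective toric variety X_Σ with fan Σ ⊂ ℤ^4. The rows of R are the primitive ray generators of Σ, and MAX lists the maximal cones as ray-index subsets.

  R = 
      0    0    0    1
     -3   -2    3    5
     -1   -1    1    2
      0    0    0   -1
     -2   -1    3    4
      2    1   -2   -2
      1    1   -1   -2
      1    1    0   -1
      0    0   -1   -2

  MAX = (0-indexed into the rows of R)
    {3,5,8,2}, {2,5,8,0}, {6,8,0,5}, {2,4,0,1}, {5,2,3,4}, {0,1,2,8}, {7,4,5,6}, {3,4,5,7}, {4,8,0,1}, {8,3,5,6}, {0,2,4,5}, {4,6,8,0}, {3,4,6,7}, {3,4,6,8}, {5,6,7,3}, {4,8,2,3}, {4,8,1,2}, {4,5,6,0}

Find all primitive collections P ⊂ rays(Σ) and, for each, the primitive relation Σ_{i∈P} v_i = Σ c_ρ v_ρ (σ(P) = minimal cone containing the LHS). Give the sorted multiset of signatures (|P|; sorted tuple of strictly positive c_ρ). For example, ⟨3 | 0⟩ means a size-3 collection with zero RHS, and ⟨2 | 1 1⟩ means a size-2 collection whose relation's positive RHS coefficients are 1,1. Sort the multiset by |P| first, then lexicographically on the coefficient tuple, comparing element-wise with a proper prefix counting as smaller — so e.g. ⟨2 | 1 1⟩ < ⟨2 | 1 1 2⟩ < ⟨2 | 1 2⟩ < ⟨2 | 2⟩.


Minimal non-faces — 12 found among 9 rays, 18 max cones:

  • {0,3}:  v_{0} + v_{3} = 0  so sig = ⟨2 | 0⟩
  • {2,6}:  v_{2} + v_{6} = 0  so sig = ⟨2 | 0⟩
  • {1,7}:  v_{1} + v_{7} = v_{4}  so sig = ⟨2 | 1⟩
  • {1,5}:  v_{1} + v_{5} = v_{0} + v_{2}  so sig = ⟨2 | 1 1⟩
  • {7,8}:  v_{7} + v_{8} = v_{3} + v_{6}  so sig = ⟨2 | 1 1⟩
  • {0,7}:  v_{0} + v_{7} = v_{4} + v_{5} + v_{6}  so sig = ⟨2 | 1 1 1⟩
  • {1,3}:  v_{1} + v_{3} = v_{2} + v_{4} + v_{8}  so sig = ⟨2 | 1 1 1⟩
  • {1,6}:  v_{1} + v_{6} = v_{0} + v_{4} + v_{8}  so sig = ⟨2 | 1 1 1⟩
  • {2,7}:  v_{2} + v_{7} = v_{3} + v_{4} + v_{5}  so sig = ⟨2 | 1 1 1⟩
  • {4,5,8}:  v_{4} + v_{5} + v_{8} = 0  so sig = ⟨3 | 0⟩
  • {0,2,4,8}:  v_{0} + v_{2} + v_{4} + v_{8} = v_{1}  so sig = ⟨4 | 1⟩
  • {3,4,5,6}:  v_{3} + v_{4} + v_{5} + v_{6} = v_{7}  so sig = ⟨4 | 1⟩

so the primitive-relation signature multiset is
{ ⟨2 | 0⟩ ×2,  ⟨2 | 1⟩,  ⟨2 | 1 1⟩ ×2,  ⟨2 | 1 1 1⟩ ×4,  ⟨3 | 0⟩,  ⟨4 | 1⟩ ×2 }


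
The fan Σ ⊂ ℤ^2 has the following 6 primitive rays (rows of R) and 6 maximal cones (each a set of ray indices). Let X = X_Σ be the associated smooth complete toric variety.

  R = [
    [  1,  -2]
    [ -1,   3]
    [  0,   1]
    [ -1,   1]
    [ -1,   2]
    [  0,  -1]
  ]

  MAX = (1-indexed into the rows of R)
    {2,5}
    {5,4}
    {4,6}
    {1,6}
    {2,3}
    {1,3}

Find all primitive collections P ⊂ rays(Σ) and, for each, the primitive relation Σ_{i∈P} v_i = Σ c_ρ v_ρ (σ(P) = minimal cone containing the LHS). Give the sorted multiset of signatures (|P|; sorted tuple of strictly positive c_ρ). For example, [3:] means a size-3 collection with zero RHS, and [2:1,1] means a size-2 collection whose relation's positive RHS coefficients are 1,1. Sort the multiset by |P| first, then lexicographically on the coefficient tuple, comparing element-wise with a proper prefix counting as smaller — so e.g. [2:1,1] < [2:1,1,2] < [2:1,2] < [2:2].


Σ has 9 primitive collections:

  P = {1,5}:  v_{1} + v_{5} = 0  ⟹  sig = [2:]
  P = {3,6}:  v_{3} + v_{6} = 0  ⟹  sig = [2:]
  P = {1,2}:  v_{1} + v_{2} = v_{3}  ⟹  sig = [2:1]
  P = {1,4}:  v_{1} + v_{4} = v_{6}  ⟹  sig = [2:1]
  P = {2,6}:  v_{2} + v_{6} = v_{5}  ⟹  sig = [2:1]
  P = {3,4}:  v_{3} + v_{4} = v_{5}  ⟹  sig = [2:1]
  P = {3,5}:  v_{3} + v_{5} = v_{2}  ⟹  sig = [2:1]
  P = {5,6}:  v_{5} + v_{6} = v_{4}  ⟹  sig = [2:1]
  P = {2,4}:  v_{2} + v_{4} = 2·v_{5}  ⟹  sig = [2:2]

Signatures (|P|; sorted positive RHS coefficients), sorted:
[[2:], [2:], [2:1], [2:1], [2:1], [2:1], [2:1], [2:1], [2:2]]


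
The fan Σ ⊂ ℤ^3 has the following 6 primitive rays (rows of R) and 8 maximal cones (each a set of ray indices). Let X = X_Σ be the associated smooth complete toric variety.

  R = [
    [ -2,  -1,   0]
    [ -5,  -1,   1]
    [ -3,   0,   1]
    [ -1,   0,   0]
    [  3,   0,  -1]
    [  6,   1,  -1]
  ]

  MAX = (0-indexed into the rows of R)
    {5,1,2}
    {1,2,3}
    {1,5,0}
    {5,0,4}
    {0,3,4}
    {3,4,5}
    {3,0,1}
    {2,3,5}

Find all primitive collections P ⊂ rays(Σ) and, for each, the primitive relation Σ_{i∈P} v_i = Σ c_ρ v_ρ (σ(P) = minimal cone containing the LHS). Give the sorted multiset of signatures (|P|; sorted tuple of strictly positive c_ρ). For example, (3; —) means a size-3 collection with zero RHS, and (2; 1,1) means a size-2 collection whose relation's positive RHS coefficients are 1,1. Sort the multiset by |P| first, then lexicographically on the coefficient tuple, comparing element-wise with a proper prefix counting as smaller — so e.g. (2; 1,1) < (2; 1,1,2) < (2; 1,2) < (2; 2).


5 minimal non-faces of Δ(Σ) (on 6 rays):

  P={2,4}:  v_{2} + v_{4} = 0 ; sig = (2; —)
  P={0,2}:  v_{0} + v_{2} = v_{1} ; sig = (2; 1)
  P={1,4}:  v_{1} + v_{4} = v_{0} ; sig = (2; 1)
  P={1,3,5}:  v_{1} + v_{3} + v_{5} = 0 ; sig = (3; —)
  P={0,3,5}:  v_{0} + v_{3} + v_{5} = v_{4} ; sig = (3; 1)

Hence PRS(X_Σ) =
    (2; —)
    (2; 1)
    (2; 1)
    (3; —)
    (3; 1)
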